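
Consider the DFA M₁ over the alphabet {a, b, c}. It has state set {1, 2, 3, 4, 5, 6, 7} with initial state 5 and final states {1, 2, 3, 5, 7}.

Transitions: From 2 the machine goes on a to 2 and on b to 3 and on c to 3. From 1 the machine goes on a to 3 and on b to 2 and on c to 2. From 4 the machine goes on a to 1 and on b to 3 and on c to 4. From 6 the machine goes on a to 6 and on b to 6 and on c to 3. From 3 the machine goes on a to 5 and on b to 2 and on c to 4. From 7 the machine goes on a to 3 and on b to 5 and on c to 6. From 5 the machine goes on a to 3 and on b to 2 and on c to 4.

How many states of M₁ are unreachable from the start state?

BFS from 5 reaches {1, 2, 3, 4, 5}; the 2 state(s) 6, 7 are never visited.

2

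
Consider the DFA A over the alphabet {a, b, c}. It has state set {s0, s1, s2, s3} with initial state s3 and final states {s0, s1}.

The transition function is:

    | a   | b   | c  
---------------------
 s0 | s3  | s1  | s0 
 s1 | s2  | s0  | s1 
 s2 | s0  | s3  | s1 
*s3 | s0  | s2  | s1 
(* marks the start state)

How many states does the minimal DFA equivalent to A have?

2

All states are reachable from the start state.
P0 = {s0,s1} | {s2,s3}.
No further refinement is possible. Final partition (2 blocks): {s0,s1} | {s2,s3}.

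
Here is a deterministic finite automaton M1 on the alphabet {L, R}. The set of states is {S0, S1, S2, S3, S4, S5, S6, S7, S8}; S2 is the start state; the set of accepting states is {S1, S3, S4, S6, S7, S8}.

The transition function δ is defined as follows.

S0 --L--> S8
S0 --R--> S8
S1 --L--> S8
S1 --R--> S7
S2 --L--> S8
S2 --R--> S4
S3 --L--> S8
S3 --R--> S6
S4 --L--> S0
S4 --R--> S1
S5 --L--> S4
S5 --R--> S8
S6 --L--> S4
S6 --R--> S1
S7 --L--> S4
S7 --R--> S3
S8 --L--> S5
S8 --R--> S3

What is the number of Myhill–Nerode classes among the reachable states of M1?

All states are reachable from the start state.
P0 = {S1,S3,S4,S6,S7,S8} | {S0,S2,S5}.
On input L, block {S1,S3,S4,S6,S7,S8} splits into {S1,S3,S6,S7} and {S4,S8}.
No further refinement is possible. Final partition (3 blocks): {S1,S3,S6,S7} | {S0,S2,S5} | {S4,S8}.

3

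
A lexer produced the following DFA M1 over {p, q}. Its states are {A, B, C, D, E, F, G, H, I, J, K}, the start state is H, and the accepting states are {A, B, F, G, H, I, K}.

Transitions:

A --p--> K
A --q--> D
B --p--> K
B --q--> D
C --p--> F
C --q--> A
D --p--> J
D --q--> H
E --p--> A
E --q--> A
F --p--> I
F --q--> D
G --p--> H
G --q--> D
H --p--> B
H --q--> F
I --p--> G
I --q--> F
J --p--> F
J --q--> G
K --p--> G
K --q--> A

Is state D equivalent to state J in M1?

No

States {C,E} cannot be reached from the start state, so discard them.
Initial partition by acceptance: {A,B,F,G,H,I,K} | {D,J}.
Refine {A,B,F,G,H,I,K} on symbol q: members go to different blocks, giving {A,B,F,G} and {H,I,K}.
Split {D,J} by δ(·,p) → {D} and {J}.
The partition is now stable with 4 blocks: {A,B,F,G} | {D} | {H,I,K} | {J}.
D and J end up in different blocks, so they are distinguishable. For instance, the string 'p' is accepted from only J.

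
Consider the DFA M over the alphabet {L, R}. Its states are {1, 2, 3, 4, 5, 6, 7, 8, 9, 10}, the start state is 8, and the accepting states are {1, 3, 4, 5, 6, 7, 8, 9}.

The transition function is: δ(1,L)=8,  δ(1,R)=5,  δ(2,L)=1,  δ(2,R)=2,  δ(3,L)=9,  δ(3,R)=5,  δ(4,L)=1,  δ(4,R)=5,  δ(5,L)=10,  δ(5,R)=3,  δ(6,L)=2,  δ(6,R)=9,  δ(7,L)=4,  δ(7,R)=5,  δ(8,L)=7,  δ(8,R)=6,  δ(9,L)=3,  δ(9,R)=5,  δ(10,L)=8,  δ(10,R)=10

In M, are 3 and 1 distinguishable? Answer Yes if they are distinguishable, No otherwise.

Every state is reachable, so we keep all 10.
Start with accepting vs non-accepting: {1,3,4,5,6,7,8,9} | {2,10}.
Split {1,3,4,5,6,7,8,9} by δ(·,L) → {1,3,4,7,8,9} and {5,6}.
The partition is now stable with 3 blocks: {1,3,4,7,8,9} | {2,10} | {5,6}.
3 and 1 lie in the same block of the stable partition, so they are equivalent — no string distinguishes them.

No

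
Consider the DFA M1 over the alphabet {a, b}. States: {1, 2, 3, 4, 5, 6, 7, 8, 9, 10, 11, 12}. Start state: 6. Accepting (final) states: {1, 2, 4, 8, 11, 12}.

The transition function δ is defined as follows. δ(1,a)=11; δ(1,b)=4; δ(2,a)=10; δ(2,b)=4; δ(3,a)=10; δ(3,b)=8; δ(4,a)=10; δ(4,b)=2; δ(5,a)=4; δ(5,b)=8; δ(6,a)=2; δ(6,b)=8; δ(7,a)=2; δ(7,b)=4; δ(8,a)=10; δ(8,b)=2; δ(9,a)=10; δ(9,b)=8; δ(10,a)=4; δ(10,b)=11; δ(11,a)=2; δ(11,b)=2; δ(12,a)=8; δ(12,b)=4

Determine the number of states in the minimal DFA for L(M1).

4

Reachable states from the start: {2,4,6,8,10,11}. Unreachable: {1,3,5,7,9,12} — drop them.
P0 = {2,4,8,11} | {6,10}.
On input a, block {2,4,8,11} splits into {2,4,8} and {11}.
Split {6,10} by δ(·,b) → {6} and {10}.
Stable partition: {2,4,8} | {6} | {11} | {10} — 4 equivalence classes.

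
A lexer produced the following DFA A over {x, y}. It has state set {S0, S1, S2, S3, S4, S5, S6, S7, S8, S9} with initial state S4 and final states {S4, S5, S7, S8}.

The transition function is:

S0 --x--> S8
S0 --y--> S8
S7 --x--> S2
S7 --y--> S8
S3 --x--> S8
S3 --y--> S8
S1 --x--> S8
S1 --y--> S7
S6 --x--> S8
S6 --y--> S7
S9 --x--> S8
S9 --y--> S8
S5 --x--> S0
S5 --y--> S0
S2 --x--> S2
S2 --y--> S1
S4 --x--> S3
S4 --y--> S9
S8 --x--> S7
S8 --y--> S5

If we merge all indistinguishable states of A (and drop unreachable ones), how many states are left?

6

States {S6} cannot be reached from the start state, so discard them.
Initial partition by acceptance: {S4,S5,S7,S8} | {S0,S1,S2,S3,S9}.
On input x, block {S4,S5,S7,S8} splits into {S4,S5,S7} and {S8}.
Refine {S4,S5,S7} on symbol y: members go to different blocks, giving {S4,S5} and {S7}.
Refine {S0,S1,S2,S3,S9} on symbol x: members go to different blocks, giving {S0,S1,S3,S9} and {S2}.
On input y, block {S0,S1,S3,S9} splits into {S0,S3,S9} and {S1}.
The partition is now stable with 6 blocks: {S4,S5} | {S0,S3,S9} | {S8} | {S7} | {S2} | {S1}.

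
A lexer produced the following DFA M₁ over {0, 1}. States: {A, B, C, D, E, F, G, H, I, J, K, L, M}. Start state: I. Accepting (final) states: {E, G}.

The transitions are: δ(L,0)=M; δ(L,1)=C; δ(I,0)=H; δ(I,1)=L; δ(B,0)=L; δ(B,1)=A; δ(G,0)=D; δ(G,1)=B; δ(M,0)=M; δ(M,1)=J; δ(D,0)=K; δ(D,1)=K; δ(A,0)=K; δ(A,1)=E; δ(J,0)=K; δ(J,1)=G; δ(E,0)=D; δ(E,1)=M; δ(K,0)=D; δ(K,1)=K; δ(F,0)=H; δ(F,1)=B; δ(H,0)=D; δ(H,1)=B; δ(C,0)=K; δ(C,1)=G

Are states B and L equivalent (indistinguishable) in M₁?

Reachable states from the start: {A,B,C,D,E,G,H,I,J,K,L,M}. Unreachable: {F} — drop them.
Start with accepting vs non-accepting: {E,G} | {A,B,C,D,H,I,J,K,L,M}.
Refine {A,B,C,D,H,I,J,K,L,M} on symbol 1: members go to different blocks, giving {B,D,H,I,K,L,M} and {A,C,J}.
Refine {B,D,H,I,K,L,M} on symbol 1: members go to different blocks, giving {D,H,I,K} and {B,L,M}.
Split {D,H,I,K} by δ(·,1) → {D,K} and {H,I}.
Split {H,I} by δ(·,0) → {H} and {I}.
No further refinement is possible. Final partition (6 blocks): {E,G} | {D,K} | {A,C,J} | {B,L,M} | {H} | {I}.
B and L lie in the same block of the stable partition, so they are equivalent — no string distinguishes them.

Yes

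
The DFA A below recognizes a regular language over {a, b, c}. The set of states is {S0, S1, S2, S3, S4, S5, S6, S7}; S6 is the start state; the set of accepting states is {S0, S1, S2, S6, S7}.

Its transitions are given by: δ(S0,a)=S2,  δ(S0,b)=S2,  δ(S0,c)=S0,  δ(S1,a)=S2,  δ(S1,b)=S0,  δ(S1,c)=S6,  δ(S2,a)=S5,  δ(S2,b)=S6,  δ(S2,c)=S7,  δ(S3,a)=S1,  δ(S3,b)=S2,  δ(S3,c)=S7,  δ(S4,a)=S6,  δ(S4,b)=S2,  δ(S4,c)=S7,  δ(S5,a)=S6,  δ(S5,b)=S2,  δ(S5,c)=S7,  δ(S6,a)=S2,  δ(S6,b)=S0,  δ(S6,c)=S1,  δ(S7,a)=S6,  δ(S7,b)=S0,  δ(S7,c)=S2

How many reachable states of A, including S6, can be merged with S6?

States {S3,S4} cannot be reached from the start state, so discard them.
P0 = {S0,S1,S2,S6,S7} | {S5}.
Split {S0,S1,S2,S6,S7} by δ(·,a) → {S0,S1,S6,S7} and {S2}.
Refine {S0,S1,S6,S7} on symbol a: members go to different blocks, giving {S0,S1,S6} and {S7}.
Refine {S0,S1,S6} on symbol b: members go to different blocks, giving {S1,S6} and {S0}.
The partition is now stable with 5 blocks: {S1,S6} | {S5} | {S2} | {S7} | {S0}.
The equivalence class containing S6 is {S1,S6}, of size 2.

2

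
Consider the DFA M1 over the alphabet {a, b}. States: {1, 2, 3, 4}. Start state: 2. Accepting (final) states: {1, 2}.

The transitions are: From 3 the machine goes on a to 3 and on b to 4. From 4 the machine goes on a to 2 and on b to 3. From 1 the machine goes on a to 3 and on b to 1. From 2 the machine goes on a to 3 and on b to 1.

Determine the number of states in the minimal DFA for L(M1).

P0 = {1,2} | {3,4}.
On input a, block {3,4} splits into {3} and {4}.
Stable partition: {1,2} | {3} | {4} — 3 equivalence classes.

3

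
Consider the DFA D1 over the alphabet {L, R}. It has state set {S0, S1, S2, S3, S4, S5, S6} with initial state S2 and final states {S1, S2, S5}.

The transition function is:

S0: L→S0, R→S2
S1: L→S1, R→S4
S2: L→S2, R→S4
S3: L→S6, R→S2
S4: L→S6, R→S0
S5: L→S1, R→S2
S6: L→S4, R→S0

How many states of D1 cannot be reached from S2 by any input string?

3

Starting at S2 and following transitions, the reachable set is {S0, S2, S4, S6}. That leaves S1, S3, S5 unreachable — 3 in total.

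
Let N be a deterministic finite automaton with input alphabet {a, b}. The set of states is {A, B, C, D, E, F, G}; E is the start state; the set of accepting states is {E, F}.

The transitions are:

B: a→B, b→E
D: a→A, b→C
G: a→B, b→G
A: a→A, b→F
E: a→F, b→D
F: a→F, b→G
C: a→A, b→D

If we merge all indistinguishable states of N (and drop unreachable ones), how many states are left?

All states are reachable from the start state.
Start with accepting vs non-accepting: {E,F} | {A,B,C,D,G}.
Refine {A,B,C,D,G} on symbol b: members go to different blocks, giving {C,D,G} and {A,B}.
Stable partition: {E,F} | {C,D,G} | {A,B} — 3 equivalence classes.

3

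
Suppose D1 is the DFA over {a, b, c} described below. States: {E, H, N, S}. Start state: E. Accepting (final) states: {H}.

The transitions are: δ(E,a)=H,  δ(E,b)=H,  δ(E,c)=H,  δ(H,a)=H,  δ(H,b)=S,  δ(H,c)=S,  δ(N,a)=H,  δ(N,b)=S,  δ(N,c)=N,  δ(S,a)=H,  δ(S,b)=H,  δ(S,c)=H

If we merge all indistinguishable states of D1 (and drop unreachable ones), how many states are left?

2

States {N} cannot be reached from the start state, so discard them.
Initial partition by acceptance: {H} | {E,S}.
No further refinement is possible. Final partition (2 blocks): {H} | {E,S}.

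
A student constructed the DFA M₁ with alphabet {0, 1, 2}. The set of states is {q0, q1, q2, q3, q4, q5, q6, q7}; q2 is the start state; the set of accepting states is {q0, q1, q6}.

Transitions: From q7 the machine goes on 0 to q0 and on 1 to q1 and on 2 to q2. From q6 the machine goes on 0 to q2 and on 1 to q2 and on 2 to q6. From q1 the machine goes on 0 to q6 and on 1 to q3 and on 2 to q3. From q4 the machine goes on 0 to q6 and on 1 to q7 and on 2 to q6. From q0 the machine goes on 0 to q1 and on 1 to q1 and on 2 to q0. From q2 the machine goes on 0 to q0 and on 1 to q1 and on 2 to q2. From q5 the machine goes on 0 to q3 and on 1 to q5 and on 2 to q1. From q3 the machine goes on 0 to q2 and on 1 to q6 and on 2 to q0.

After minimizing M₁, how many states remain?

First remove the unreachable states {q4,q5,q7}; 5 states remain.
P0 = {q0,q1,q6} | {q2,q3}.
On input 0, block {q0,q1,q6} splits into {q0,q1} and {q6}.
On input 0, block {q0,q1} splits into {q0} and {q1}.
Refine {q2,q3} on symbol 0: members go to different blocks, giving {q2} and {q3}.
The partition is now stable with 5 blocks: {q0} | {q2} | {q6} | {q1} | {q3}.

5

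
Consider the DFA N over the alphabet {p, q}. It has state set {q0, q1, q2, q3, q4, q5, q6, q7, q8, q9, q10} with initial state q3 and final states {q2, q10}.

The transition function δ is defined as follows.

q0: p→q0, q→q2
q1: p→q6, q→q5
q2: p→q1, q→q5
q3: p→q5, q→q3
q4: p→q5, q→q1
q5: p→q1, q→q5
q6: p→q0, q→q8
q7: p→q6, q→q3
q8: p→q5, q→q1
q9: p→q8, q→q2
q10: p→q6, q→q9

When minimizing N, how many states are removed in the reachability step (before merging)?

4

No path from q3 leads to q4, q7, q9, q10; the other 7 states are all reachable.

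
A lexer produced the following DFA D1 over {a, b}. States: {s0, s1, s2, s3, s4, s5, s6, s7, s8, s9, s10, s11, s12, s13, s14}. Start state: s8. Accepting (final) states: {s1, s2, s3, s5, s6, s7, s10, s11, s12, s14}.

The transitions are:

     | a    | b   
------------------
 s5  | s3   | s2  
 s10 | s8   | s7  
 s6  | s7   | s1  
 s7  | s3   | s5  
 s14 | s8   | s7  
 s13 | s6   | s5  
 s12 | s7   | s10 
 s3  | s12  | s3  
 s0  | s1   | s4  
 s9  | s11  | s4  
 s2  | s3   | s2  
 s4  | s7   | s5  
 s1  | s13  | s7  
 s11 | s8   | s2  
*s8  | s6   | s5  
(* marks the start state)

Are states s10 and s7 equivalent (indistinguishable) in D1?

No

Reachable states from the start: {s1,s2,s3,s5,s6,s7,s8,s10,s12,s13}. Unreachable: {s0,s4,s9,s11,s14} — drop them.
P0 = {s1,s2,s3,s5,s6,s7,s10,s12} | {s8,s13}.
Refine {s1,s2,s3,s5,s6,s7,s10,s12} on symbol a: members go to different blocks, giving {s2,s3,s5,s6,s7,s12} and {s1,s10}.
Refine {s2,s3,s5,s6,s7,s12} on symbol b: members go to different blocks, giving {s2,s3,s5,s7} and {s6,s12}.
On input a, block {s2,s3,s5,s7} splits into {s2,s5,s7} and {s3}.
Stable partition: {s2,s5,s7} | {s8,s13} | {s1,s10} | {s6,s12} | {s3} — 5 equivalence classes.
s10 and s7 end up in different blocks, so they are distinguishable. For instance, the string 'a' is accepted from only s7.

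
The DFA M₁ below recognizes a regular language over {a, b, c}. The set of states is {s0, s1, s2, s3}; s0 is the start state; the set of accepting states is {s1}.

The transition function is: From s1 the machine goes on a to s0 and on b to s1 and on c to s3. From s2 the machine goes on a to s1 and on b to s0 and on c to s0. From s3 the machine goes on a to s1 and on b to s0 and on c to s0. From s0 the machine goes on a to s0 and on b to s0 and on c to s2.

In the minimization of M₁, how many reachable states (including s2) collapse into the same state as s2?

2

All states are reachable from the start state.
Start with accepting vs non-accepting: {s1} | {s0,s2,s3}.
Split {s0,s2,s3} by δ(·,a) → {s2,s3} and {s0}.
The partition is now stable with 3 blocks: {s1} | {s2,s3} | {s0}.
State s2 belongs to the block {s2,s3}, which has 2 states.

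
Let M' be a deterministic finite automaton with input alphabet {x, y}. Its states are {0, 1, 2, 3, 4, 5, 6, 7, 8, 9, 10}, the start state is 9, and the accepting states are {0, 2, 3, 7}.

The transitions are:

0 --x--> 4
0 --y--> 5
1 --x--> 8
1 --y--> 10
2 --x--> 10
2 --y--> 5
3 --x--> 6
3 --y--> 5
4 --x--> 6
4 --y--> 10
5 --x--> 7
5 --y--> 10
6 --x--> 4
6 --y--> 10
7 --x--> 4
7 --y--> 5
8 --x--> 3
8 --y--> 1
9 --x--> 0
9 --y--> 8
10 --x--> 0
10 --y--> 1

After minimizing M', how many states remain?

5

Reachable states from the start: {0,1,3,4,5,6,7,8,9,10}. Unreachable: {2} — drop them.
P0 = {0,3,7} | {1,4,5,6,8,9,10}.
On input x, block {1,4,5,6,8,9,10} splits into {5,8,9,10} and {1,4,6}.
Split {5,8,9,10} by δ(·,y) → {5,9} and {8,10}.
Refine {1,4,6} on symbol x: members go to different blocks, giving {4,6} and {1}.
No further refinement is possible. Final partition (5 blocks): {0,3,7} | {5,9} | {4,6} | {8,10} | {1}.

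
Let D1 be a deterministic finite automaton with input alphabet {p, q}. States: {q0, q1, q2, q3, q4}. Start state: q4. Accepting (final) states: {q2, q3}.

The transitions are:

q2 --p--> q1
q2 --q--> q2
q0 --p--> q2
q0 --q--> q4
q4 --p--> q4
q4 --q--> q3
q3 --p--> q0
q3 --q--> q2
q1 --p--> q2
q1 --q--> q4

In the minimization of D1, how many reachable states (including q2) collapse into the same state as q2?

2

All states are reachable from the start state.
Start with accepting vs non-accepting: {q2,q3} | {q0,q1,q4}.
On input p, block {q0,q1,q4} splits into {q0,q1} and {q4}.
The partition is now stable with 3 blocks: {q2,q3} | {q0,q1} | {q4}.
The equivalence class containing q2 is {q2,q3}, of size 2.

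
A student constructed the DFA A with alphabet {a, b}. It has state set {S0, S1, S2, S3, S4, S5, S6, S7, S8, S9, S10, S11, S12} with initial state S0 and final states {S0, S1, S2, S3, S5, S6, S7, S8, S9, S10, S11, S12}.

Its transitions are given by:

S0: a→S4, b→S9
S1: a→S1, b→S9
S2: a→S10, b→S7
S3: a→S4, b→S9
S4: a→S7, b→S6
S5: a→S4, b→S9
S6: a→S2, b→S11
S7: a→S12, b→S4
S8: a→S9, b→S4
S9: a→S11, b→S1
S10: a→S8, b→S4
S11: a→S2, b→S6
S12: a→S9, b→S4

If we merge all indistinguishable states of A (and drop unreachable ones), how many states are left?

8

First remove the unreachable states {S3,S5}; 11 states remain.
P0 = {S0,S1,S2,S6,S7,S8,S9,S10,S11,S12} | {S4}.
Refine {S0,S1,S2,S6,S7,S8,S9,S10,S11,S12} on symbol a: members go to different blocks, giving {S1,S2,S6,S7,S8,S9,S10,S11,S12} and {S0}.
Split {S1,S2,S6,S7,S8,S9,S10,S11,S12} by δ(·,b) → {S1,S2,S6,S9,S11} and {S7,S8,S10,S12}.
Refine {S1,S2,S6,S9,S11} on symbol a: members go to different blocks, giving {S1,S6,S9,S11} and {S2}.
Refine {S1,S6,S9,S11} on symbol a: members go to different blocks, giving {S1,S9} and {S6,S11}.
On input a, block {S1,S9} splits into {S1} and {S9}.
On input a, block {S7,S8,S10,S12} splits into {S7,S10} and {S8,S12}.
The partition is now stable with 8 blocks: {S1} | {S4} | {S0} | {S7,S10} | {S2} | {S6,S11} | {S9} | {S8,S12}.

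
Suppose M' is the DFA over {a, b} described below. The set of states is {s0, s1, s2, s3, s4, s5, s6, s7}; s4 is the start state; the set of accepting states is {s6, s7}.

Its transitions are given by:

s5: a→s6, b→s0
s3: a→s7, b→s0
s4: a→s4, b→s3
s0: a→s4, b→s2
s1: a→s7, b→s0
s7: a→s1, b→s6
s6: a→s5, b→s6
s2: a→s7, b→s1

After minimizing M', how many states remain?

Start with accepting vs non-accepting: {s6,s7} | {s0,s1,s2,s3,s4,s5}.
Refine {s0,s1,s2,s3,s4,s5} on symbol a: members go to different blocks, giving {s1,s2,s3,s5} and {s0,s4}.
On input b, block {s1,s2,s3,s5} splits into {s1,s3,s5} and {s2}.
Refine {s0,s4} on symbol b: members go to different blocks, giving {s0} and {s4}.
Stable partition: {s6,s7} | {s1,s3,s5} | {s0} | {s2} | {s4} — 5 equivalence classes.

5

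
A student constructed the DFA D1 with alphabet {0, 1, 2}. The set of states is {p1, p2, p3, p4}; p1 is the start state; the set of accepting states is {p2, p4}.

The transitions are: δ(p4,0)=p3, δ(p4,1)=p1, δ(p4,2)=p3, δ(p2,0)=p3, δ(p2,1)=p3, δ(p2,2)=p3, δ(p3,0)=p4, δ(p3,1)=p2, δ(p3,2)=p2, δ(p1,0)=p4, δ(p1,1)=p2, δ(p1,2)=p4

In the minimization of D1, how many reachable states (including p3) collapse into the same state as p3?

Start with accepting vs non-accepting: {p2,p4} | {p1,p3}.
No further refinement is possible. Final partition (2 blocks): {p2,p4} | {p1,p3}.
The equivalence class containing p3 is {p1,p3}, of size 2.

2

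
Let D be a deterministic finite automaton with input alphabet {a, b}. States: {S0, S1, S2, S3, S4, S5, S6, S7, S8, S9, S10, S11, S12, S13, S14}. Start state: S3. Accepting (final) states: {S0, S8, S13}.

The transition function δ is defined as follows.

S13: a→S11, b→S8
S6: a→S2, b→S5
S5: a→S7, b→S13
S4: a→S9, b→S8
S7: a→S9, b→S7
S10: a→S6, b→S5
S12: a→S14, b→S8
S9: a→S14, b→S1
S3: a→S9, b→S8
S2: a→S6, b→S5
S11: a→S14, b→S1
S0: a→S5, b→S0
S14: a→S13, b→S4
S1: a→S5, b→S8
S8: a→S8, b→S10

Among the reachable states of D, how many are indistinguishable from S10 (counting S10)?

3

Reachable states from the start: {S1,S2,S3,S4,S5,S6,S7,S8,S9,S10,S11,S13,S14}. Unreachable: {S0,S12} — drop them.
Start with accepting vs non-accepting: {S8,S13} | {S1,S2,S3,S4,S5,S6,S7,S9,S10,S11,S14}.
Split {S8,S13} by δ(·,a) → {S8} and {S13}.
Split {S1,S2,S3,S4,S5,S6,S7,S9,S10,S11,S14} by δ(·,a) → {S1,S2,S3,S4,S5,S6,S7,S9,S10,S11} and {S14}.
On input a, block {S1,S2,S3,S4,S5,S6,S7,S9,S10,S11} splits into {S1,S2,S3,S4,S5,S6,S7,S10} and {S9,S11}.
Split {S1,S2,S3,S4,S5,S6,S7,S10} by δ(·,a) → {S1,S2,S5,S6,S10} and {S3,S4,S7}.
Split {S1,S2,S5,S6,S10} by δ(·,a) → {S1,S2,S6,S10} and {S5}.
On input a, block {S1,S2,S6,S10} splits into {S2,S6,S10} and {S1}.
Split {S3,S4,S7} by δ(·,b) → {S3,S4} and {S7}.
Stable partition: {S8} | {S2,S6,S10} | {S13} | {S14} | {S9,S11} | {S3,S4} | {S5} | {S1} | {S7} — 9 equivalence classes.
The equivalence class containing S10 is {S2,S6,S10}, of size 3.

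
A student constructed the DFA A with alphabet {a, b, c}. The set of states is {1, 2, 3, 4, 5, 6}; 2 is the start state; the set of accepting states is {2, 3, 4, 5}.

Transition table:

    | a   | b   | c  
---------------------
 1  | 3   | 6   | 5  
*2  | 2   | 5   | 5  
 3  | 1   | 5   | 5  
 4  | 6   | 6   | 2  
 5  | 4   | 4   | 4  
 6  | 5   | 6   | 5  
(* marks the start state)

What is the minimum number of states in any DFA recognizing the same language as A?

4

Reachable states from the start: {2,4,5,6}. Unreachable: {1,3} — drop them.
P0 = {2,4,5} | {6}.
On input a, block {2,4,5} splits into {2,5} and {4}.
Refine {2,5} on symbol a: members go to different blocks, giving {2} and {5}.
The partition is now stable with 4 blocks: {2} | {6} | {4} | {5}.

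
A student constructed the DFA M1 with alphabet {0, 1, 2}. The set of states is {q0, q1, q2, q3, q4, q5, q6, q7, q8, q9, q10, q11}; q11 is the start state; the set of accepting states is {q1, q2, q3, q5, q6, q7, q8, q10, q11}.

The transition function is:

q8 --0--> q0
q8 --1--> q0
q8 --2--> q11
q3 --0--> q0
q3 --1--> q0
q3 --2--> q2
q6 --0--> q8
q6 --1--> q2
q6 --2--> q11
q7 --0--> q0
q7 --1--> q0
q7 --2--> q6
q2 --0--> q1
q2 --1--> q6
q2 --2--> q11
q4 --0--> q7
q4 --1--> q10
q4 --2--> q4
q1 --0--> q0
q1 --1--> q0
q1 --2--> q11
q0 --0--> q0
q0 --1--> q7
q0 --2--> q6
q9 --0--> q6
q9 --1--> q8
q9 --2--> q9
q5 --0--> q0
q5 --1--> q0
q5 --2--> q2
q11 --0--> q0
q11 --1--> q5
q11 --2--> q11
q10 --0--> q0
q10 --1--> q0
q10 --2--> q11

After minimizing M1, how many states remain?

States {q3,q4,q9,q10} cannot be reached from the start state, so discard them.
P0 = {q1,q2,q5,q6,q7,q8,q11} | {q0}.
Split {q1,q2,q5,q6,q7,q8,q11} by δ(·,0) → {q1,q5,q7,q8,q11} and {q2,q6}.
Refine {q1,q5,q7,q8,q11} on symbol 1: members go to different blocks, giving {q1,q5,q7,q8} and {q11}.
Split {q1,q5,q7,q8} by δ(·,2) → {q1,q8} and {q5,q7}.
No further refinement is possible. Final partition (5 blocks): {q1,q8} | {q0} | {q2,q6} | {q11} | {q5,q7}.

5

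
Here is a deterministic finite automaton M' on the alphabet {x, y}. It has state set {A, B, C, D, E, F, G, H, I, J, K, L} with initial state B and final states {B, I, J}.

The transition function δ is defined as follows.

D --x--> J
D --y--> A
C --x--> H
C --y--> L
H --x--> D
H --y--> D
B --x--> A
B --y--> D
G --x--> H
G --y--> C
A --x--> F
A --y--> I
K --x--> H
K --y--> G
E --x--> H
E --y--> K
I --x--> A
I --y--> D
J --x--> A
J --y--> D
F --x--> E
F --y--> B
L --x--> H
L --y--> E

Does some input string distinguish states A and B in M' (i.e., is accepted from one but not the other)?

Initial partition by acceptance: {B,I,J} | {A,C,D,E,F,G,H,K,L}.
On input x, block {A,C,D,E,F,G,H,K,L} splits into {A,C,E,F,G,H,K,L} and {D}.
Refine {A,C,E,F,G,H,K,L} on symbol x: members go to different blocks, giving {A,C,E,F,G,K,L} and {H}.
Refine {A,C,E,F,G,K,L} on symbol x: members go to different blocks, giving {C,E,G,K,L} and {A,F}.
Refine {A,F} on symbol x: members go to different blocks, giving {A} and {F}.
No further refinement is possible. Final partition (6 blocks): {B,I,J} | {C,E,G,K,L} | {D} | {H} | {A} | {F}.
A and B end up in different blocks, so they are distinguishable. For instance, the string 'ε' is accepted from only B.

Yes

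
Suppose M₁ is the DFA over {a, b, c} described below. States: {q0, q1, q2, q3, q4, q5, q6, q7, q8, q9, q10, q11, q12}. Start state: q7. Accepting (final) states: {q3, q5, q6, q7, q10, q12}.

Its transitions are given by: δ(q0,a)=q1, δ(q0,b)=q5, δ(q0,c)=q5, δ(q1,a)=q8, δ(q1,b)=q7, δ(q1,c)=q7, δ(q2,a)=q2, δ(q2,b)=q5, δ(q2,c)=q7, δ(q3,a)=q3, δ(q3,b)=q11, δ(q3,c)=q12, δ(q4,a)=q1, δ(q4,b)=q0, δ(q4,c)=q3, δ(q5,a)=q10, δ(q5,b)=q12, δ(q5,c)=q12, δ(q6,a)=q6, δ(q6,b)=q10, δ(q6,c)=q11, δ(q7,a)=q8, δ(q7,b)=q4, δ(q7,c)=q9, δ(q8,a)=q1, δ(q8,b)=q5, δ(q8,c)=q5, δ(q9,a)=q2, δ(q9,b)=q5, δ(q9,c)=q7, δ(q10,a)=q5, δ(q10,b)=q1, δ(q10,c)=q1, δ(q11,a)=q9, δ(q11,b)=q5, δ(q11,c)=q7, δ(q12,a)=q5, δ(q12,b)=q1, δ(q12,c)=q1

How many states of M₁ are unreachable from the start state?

No path from q7 leads to q6; the other 12 states are all reachable.

1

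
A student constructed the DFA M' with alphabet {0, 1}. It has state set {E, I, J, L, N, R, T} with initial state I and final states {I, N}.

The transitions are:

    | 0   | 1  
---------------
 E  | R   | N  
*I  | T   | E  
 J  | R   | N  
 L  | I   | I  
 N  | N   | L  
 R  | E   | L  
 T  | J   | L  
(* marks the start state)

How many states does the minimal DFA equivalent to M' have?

5

All states are reachable from the start state.
Initial partition by acceptance: {I,N} | {E,J,L,R,T}.
Split {I,N} by δ(·,0) → {N} and {I}.
On input 0, block {E,J,L,R,T} splits into {E,J,R,T} and {L}.
Refine {E,J,R,T} on symbol 1: members go to different blocks, giving {R,T} and {E,J}.
The partition is now stable with 5 blocks: {N} | {R,T} | {I} | {L} | {E,J}.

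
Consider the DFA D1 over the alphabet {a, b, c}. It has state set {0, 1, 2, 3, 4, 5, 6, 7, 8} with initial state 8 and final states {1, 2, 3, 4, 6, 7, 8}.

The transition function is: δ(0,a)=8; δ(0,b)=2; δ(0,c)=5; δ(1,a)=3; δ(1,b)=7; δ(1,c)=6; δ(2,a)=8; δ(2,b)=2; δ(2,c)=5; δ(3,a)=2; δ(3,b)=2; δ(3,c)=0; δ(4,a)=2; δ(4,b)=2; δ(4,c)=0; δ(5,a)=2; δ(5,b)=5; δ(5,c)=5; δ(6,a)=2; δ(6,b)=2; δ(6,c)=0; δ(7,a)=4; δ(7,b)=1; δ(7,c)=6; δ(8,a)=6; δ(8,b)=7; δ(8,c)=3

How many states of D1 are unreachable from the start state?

A breadth-first search from the start state visits every state.

0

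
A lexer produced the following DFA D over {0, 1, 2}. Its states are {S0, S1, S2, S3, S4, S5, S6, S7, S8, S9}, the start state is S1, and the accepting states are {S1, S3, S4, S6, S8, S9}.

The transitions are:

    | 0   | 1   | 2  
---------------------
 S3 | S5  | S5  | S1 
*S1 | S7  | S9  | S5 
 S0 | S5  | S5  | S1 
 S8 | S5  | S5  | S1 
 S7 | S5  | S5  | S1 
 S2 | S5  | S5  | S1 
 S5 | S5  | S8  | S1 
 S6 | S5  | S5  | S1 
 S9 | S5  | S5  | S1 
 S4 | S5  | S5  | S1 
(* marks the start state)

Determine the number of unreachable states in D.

No path from S1 leads to S0, S2, S3, S4, S6; the other 5 states are all reachable.

5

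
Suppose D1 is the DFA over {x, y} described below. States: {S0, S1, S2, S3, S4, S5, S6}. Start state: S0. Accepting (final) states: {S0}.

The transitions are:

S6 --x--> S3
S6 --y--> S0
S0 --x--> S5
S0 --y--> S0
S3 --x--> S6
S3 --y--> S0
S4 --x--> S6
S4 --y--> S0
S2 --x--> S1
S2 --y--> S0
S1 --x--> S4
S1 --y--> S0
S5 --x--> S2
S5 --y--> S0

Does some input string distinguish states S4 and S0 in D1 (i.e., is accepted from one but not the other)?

All states are reachable from the start state.
Start with accepting vs non-accepting: {S0} | {S1,S2,S3,S4,S5,S6}.
The partition is now stable with 2 blocks: {S0} | {S1,S2,S3,S4,S5,S6}.
S4 and S0 end up in different blocks, so they are distinguishable. For instance, the string 'ε' is accepted from only S0.

Yes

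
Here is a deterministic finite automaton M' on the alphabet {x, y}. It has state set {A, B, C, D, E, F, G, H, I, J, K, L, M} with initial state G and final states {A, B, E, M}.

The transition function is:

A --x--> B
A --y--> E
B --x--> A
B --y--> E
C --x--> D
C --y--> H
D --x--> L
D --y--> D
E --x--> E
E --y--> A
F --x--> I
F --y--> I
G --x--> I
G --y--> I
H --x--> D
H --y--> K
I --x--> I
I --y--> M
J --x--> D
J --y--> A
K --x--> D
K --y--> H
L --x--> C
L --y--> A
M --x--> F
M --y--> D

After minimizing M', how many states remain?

Reachable states from the start: {A,B,C,D,E,F,G,H,I,K,L,M}. Unreachable: {J} — drop them.
Start with accepting vs non-accepting: {A,B,E,M} | {C,D,F,G,H,I,K,L}.
On input x, block {A,B,E,M} splits into {A,B,E} and {M}.
On input y, block {C,D,F,G,H,I,K,L} splits into {C,D,F,G,H,K} and {I} and {L}.
On input x, block {C,D,F,G,H,K} splits into {C,H,K} and {F,G} and {D}.
The partition is now stable with 7 blocks: {A,B,E} | {C,H,K} | {M} | {I} | {L} | {F,G} | {D}.

7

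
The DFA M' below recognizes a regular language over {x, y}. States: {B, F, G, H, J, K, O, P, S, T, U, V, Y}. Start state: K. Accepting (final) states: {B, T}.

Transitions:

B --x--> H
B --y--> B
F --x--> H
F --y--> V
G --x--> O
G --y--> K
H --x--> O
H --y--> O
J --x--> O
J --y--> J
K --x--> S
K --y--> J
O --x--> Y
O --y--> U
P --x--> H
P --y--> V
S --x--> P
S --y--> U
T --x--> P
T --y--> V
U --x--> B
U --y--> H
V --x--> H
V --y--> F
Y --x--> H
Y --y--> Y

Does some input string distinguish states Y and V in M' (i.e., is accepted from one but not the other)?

No

First remove the unreachable states {G,T}; 11 states remain.
Initial partition by acceptance: {B} | {F,H,J,K,O,P,S,U,V,Y}.
On input x, block {F,H,J,K,O,P,S,U,V,Y} splits into {F,H,J,K,O,P,S,V,Y} and {U}.
On input y, block {F,H,J,K,O,P,S,V,Y} splits into {F,H,J,K,P,V,Y} and {O,S}.
On input x, block {F,H,J,K,P,V,Y} splits into {F,P,V,Y} and {H,J,K}.
Refine {H,J,K} on symbol y: members go to different blocks, giving {J,K} and {H}.
Stable partition: {B} | {F,P,V,Y} | {U} | {O,S} | {J,K} | {H} — 6 equivalence classes.
Y and V lie in the same block of the stable partition, so they are equivalent — no string distinguishes them.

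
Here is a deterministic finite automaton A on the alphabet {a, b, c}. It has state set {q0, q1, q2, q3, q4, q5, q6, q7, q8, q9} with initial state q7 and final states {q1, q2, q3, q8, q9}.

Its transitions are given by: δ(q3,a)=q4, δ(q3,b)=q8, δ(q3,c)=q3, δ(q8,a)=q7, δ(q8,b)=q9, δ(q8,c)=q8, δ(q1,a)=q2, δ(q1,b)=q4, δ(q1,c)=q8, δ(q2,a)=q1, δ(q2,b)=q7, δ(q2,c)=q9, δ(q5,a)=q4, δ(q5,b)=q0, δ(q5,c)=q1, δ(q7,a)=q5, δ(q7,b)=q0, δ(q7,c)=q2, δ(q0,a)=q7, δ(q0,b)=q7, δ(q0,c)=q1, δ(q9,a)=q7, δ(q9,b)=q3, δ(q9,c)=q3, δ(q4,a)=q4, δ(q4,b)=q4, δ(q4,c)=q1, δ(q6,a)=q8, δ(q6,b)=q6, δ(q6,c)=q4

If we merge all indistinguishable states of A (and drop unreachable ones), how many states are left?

Reachable states from the start: {q0,q1,q2,q3,q4,q5,q7,q8,q9}. Unreachable: {q6} — drop them.
P0 = {q1,q2,q3,q8,q9} | {q0,q4,q5,q7}.
Split {q1,q2,q3,q8,q9} by δ(·,a) → {q3,q8,q9} and {q1,q2}.
Stable partition: {q3,q8,q9} | {q0,q4,q5,q7} | {q1,q2} — 3 equivalence classes.

3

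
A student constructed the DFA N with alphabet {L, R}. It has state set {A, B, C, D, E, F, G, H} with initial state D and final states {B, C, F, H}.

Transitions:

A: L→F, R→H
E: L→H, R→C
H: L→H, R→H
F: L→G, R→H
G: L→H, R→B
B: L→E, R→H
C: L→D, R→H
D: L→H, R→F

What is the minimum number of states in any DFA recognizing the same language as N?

Reachable states from the start: {B,C,D,E,F,G,H}. Unreachable: {A} — drop them.
P0 = {B,C,F,H} | {D,E,G}.
Split {B,C,F,H} by δ(·,L) → {B,C,F} and {H}.
Stable partition: {B,C,F} | {D,E,G} | {H} — 3 equivalence classes.

3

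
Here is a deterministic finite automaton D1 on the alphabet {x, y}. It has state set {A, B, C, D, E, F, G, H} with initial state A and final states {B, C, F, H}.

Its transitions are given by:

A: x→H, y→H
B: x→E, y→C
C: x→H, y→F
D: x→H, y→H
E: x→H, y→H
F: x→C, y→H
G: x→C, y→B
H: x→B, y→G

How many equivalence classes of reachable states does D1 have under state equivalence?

6

Reachable states from the start: {A,B,C,E,F,G,H}. Unreachable: {D} — drop them.
Start with accepting vs non-accepting: {B,C,F,H} | {A,E,G}.
On input x, block {B,C,F,H} splits into {C,F,H} and {B}.
Split {C,F,H} by δ(·,x) → {C,F} and {H}.
Split {C,F} by δ(·,x) → {C} and {F}.
Refine {A,E,G} on symbol x: members go to different blocks, giving {A,E} and {G}.
The partition is now stable with 6 blocks: {C} | {A,E} | {B} | {H} | {F} | {G}.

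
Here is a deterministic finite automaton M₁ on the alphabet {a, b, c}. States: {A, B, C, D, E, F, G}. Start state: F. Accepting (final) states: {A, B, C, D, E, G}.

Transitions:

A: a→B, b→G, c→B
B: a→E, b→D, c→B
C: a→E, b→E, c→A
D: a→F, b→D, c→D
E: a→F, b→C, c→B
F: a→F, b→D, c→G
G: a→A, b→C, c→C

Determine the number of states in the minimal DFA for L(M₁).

All states are reachable from the start state.
Initial partition by acceptance: {A,B,C,D,E,G} | {F}.
Split {A,B,C,D,E,G} by δ(·,a) → {A,B,C,G} and {D,E}.
Split {A,B,C,G} by δ(·,a) → {A,G} and {B,C}.
On input a, block {A,G} splits into {A} and {G}.
Refine {D,E} on symbol b: members go to different blocks, giving {D} and {E}.
Split {B,C} by δ(·,b) → {B} and {C}.
No further refinement is possible. Final partition (7 blocks): {A} | {F} | {D} | {B} | {G} | {E} | {C}.

7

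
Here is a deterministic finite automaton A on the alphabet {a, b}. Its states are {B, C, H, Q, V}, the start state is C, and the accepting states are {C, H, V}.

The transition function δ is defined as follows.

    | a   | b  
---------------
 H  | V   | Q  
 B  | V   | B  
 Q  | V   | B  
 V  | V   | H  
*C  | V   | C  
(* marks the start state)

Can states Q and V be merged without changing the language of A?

All states are reachable from the start state.
Initial partition by acceptance: {C,H,V} | {B,Q}.
Split {C,H,V} by δ(·,b) → {C,V} and {H}.
On input b, block {C,V} splits into {V} and {C}.
Stable partition: {V} | {B,Q} | {H} | {C} — 4 equivalence classes.
Q and V end up in different blocks, so they are distinguishable. For instance, the string 'ε' is accepted from only V.

No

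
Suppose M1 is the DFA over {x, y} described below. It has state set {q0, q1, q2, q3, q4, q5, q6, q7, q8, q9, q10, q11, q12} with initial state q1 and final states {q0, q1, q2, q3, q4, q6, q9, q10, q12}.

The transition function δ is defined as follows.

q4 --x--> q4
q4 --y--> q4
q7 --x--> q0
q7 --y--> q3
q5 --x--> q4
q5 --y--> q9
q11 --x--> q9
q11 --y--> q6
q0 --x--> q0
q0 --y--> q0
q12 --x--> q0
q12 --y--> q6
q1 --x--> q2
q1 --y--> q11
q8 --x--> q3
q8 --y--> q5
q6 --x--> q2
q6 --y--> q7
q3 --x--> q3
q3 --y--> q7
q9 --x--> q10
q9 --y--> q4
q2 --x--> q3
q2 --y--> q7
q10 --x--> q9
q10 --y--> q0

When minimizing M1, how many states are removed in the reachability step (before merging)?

BFS from q1 reaches {q0, q1, q2, q3, q4, q6, q7, q9, q10, q11}; the 3 state(s) q5, q8, q12 are never visited.

3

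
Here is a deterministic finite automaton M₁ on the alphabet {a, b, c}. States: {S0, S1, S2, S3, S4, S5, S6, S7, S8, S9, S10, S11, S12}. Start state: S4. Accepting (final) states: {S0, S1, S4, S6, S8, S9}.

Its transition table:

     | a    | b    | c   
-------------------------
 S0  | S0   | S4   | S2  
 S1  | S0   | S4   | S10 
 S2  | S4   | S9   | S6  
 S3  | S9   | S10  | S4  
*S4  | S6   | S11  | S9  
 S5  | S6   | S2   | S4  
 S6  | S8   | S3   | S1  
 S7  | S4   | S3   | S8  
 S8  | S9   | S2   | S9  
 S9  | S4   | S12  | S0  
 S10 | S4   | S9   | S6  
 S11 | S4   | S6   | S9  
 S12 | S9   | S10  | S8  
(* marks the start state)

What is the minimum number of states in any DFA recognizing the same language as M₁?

5

First remove the unreachable states {S5,S7}; 11 states remain.
P0 = {S0,S1,S4,S6,S8,S9} | {S2,S3,S10,S11,S12}.
Refine {S0,S1,S4,S6,S8,S9} on symbol b: members go to different blocks, giving {S4,S6,S8,S9} and {S0,S1}.
On input c, block {S4,S6,S8,S9} splits into {S4,S8} and {S6,S9}.
On input a, block {S2,S3,S10,S11,S12} splits into {S2,S10,S11} and {S3,S12}.
The partition is now stable with 5 blocks: {S4,S8} | {S2,S10,S11} | {S0,S1} | {S6,S9} | {S3,S12}.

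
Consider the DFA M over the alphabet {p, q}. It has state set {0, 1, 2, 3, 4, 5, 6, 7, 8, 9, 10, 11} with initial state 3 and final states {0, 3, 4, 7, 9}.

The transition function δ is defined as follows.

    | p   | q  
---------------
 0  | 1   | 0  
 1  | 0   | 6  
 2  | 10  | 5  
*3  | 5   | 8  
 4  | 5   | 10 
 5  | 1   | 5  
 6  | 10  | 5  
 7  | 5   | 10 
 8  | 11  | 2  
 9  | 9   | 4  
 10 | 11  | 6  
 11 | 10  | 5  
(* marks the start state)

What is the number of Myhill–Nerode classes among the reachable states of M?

Reachable states from the start: {0,1,2,3,5,6,8,10,11}. Unreachable: {4,7,9} — drop them.
Initial partition by acceptance: {0,3} | {1,2,5,6,8,10,11}.
On input q, block {0,3} splits into {0} and {3}.
On input p, block {1,2,5,6,8,10,11} splits into {2,5,6,8,10,11} and {1}.
Refine {2,5,6,8,10,11} on symbol p: members go to different blocks, giving {2,6,8,10,11} and {5}.
Split {2,6,8,10,11} by δ(·,q) → {2,6,11} and {8,10}.
No further refinement is possible. Final partition (6 blocks): {0} | {2,6,11} | {3} | {1} | {5} | {8,10}.

6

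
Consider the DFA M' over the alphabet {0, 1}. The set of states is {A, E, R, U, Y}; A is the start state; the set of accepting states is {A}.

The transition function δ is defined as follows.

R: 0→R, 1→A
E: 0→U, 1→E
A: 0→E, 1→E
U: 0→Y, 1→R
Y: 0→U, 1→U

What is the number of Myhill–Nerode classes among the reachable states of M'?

5

Every state is reachable, so we keep all 5.
Start with accepting vs non-accepting: {A} | {E,R,U,Y}.
Refine {E,R,U,Y} on symbol 1: members go to different blocks, giving {E,U,Y} and {R}.
Split {E,U,Y} by δ(·,1) → {E,Y} and {U}.
Split {E,Y} by δ(·,1) → {Y} and {E}.
Stable partition: {A} | {Y} | {R} | {U} | {E} — 5 equivalence classes.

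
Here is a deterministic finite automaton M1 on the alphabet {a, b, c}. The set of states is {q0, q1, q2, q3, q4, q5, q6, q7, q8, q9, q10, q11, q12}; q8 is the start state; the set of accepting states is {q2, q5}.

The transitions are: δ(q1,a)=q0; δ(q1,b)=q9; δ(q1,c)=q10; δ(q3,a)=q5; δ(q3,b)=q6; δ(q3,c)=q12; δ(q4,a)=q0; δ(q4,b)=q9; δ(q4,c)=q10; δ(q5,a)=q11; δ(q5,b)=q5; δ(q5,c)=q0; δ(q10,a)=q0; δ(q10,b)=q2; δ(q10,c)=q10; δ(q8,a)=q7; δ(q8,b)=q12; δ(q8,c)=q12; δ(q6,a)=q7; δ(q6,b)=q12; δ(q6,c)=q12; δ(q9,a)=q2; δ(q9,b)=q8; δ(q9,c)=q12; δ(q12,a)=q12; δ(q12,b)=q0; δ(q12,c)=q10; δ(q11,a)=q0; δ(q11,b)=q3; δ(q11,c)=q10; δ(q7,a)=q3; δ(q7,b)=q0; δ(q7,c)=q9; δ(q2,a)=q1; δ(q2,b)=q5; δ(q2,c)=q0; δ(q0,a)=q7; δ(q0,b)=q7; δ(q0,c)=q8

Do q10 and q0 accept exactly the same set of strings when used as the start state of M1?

States {q4} cannot be reached from the start state, so discard them.
Initial partition by acceptance: {q2,q5} | {q0,q1,q3,q6,q7,q8,q9,q10,q11,q12}.
Split {q0,q1,q3,q6,q7,q8,q9,q10,q11,q12} by δ(·,a) → {q0,q1,q6,q7,q8,q10,q11,q12} and {q3,q9}.
Split {q0,q1,q6,q7,q8,q10,q11,q12} by δ(·,a) → {q0,q1,q6,q8,q10,q11,q12} and {q7}.
Split {q0,q1,q6,q8,q10,q11,q12} by δ(·,a) → {q1,q10,q11,q12} and {q0,q6,q8}.
On input a, block {q1,q10,q11,q12} splits into {q1,q10,q11} and {q12}.
On input b, block {q1,q10,q11} splits into {q1,q11} and {q10}.
Split {q0,q6,q8} by δ(·,b) → {q6,q8} and {q0}.
Stable partition: {q2,q5} | {q1,q11} | {q3,q9} | {q7} | {q6,q8} | {q12} | {q10} | {q0} — 8 equivalence classes.
q10 and q0 end up in different blocks, so they are distinguishable. For instance, the string 'b' is accepted from only q10.

No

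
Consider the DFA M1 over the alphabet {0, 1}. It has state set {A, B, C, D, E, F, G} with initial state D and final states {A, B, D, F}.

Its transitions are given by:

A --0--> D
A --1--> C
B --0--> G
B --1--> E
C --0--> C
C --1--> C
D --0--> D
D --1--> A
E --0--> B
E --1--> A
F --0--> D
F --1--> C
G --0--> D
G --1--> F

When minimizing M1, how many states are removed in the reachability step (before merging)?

BFS from D reaches {A, C, D}; the 4 state(s) B, E, F, G are never visited.

4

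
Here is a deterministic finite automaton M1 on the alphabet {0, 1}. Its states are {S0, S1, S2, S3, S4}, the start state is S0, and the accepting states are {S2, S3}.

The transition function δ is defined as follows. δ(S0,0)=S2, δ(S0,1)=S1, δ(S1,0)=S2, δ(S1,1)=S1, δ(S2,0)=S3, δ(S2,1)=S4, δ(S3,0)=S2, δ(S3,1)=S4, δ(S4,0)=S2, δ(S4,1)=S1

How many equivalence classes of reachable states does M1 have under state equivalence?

2

Initial partition by acceptance: {S2,S3} | {S0,S1,S4}.
No further refinement is possible. Final partition (2 blocks): {S2,S3} | {S0,S1,S4}.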